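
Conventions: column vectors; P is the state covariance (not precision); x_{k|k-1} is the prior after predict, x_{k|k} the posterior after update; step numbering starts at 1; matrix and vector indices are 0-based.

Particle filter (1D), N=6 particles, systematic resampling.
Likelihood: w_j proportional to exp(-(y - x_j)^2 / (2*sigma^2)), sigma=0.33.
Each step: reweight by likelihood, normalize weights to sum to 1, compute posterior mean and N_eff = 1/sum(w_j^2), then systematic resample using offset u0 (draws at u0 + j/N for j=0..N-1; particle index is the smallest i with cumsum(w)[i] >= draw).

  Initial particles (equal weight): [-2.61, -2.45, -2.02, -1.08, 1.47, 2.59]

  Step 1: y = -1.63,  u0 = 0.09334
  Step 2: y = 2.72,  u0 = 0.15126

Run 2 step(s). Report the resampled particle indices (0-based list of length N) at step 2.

step 1: w=[0.0151, 0.0567, 0.6182, 0.3099, 0.0000, 0.0000]  mean=-1.7620  Neff=2.0759  idx=[2, 2, 2, 2, 3, 3]
step 2: w=[0.0000, 0.0000, 0.0000, 0.0000, 0.5000, 0.5000]  mean=-1.0800  Neff=2.0000  idx=[4, 4, 4, 5, 5, 5]

resampled_idx = [4, 4, 4, 5, 5, 5]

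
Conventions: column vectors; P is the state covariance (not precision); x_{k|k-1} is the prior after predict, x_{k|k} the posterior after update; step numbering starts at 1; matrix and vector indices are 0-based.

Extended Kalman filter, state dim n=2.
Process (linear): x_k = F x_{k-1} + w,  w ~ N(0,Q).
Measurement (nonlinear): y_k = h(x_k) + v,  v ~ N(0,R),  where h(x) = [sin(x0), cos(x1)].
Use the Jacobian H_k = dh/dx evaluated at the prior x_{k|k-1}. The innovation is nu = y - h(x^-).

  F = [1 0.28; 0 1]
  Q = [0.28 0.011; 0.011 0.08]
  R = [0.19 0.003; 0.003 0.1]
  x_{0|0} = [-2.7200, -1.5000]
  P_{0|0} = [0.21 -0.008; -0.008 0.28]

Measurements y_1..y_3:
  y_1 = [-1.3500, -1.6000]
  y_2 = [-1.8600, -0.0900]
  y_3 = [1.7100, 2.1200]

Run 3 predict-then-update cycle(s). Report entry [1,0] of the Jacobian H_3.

H_jac[1,0] = 0.0000

step 1: x^-=[-3.1400, -1.5000]  P^-=[0.5075 0.0814; 0.0814 0.3600]  H_jac=[-1.0000 0.0000; 0.0000 0.9975]  S=[0.6975 -0.0782; -0.0782 0.4582]  K=[-0.7215 0.0541; -0.0294 0.7787]  nu=[-1.3484, -1.6707]  x^+=[-2.2574, -2.7614]  P^+=[0.1369 0.0033; 0.0033 0.0780]
step 2: x^-=[-3.0306, -2.7614]  P^-=[0.4249 0.0361; 0.0361 0.1580]  H_jac=[-0.9938 0.0000; 0.0000 0.3711]  S=[0.6096 -0.0103; -0.0103 0.1218]  K=[-0.6917 0.0514; -0.0508 0.4772]  nu=[-1.7492, 0.8386]  x^+=[-1.7775, -2.2724]  P^+=[0.1321 0.0083; 0.0083 0.1282]
step 3: x^-=[-2.4137, -2.2724]  P^-=[0.4268 0.0552; 0.0552 0.2082]  H_jac=[-0.7466 0.0000; 0.0000 0.7638]  S=[0.4279 -0.0285; -0.0285 0.2215]  K=[-0.7383 0.0954; -0.0489 0.7117]  nu=[2.3753, 2.7654]  x^+=[-3.9037, -0.4203]  P^+=[0.1875 0.0096; 0.0096 0.0930]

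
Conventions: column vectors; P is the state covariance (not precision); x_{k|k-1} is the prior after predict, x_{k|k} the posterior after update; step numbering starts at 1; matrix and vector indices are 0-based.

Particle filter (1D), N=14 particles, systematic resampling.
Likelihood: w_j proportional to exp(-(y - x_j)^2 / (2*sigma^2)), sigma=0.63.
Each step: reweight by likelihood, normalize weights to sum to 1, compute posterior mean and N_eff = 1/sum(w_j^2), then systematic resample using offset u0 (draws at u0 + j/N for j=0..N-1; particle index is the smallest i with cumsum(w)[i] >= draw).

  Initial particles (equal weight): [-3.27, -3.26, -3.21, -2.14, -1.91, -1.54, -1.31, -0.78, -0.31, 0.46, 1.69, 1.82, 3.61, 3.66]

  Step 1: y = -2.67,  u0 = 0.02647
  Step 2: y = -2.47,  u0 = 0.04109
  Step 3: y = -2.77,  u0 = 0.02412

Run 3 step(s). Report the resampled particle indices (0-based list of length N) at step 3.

step 1: w=[0.1832, 0.1860, 0.1997, 0.2024, 0.1393, 0.0577, 0.0281, 0.0032, 0.0003, 0.0000, 0.0000, 0.0000, 0.0000, 0.0000]  mean=-2.6743  Neff=5.7939  idx=[0, 0, 0, 1, 1, 2, 2, 2, 3, 3, 3, 4, 4, 5]
step 2: w=[0.0554, 0.0554, 0.0554, 0.0566, 0.0566, 0.0623, 0.0623, 0.0623, 0.1082, 0.1082, 0.1082, 0.0836, 0.0836, 0.0418]  mean=-2.5910  Neff=12.7990  idx=[0, 2, 3, 4, 5, 6, 8, 8, 9, 10, 10, 11, 12, 13]
step 3: w=[0.0861, 0.0861, 0.0872, 0.0872, 0.0925, 0.0925, 0.0716, 0.0716, 0.0716, 0.0716, 0.0716, 0.0465, 0.0465, 0.0175]  mean=-2.6960  Neff=12.9212  idx=[0, 1, 1, 2, 3, 4, 5, 5, 6, 7, 8, 9, 10, 12]

resampled_idx = [0, 1, 1, 2, 3, 4, 5, 5, 6, 7, 8, 9, 10, 12]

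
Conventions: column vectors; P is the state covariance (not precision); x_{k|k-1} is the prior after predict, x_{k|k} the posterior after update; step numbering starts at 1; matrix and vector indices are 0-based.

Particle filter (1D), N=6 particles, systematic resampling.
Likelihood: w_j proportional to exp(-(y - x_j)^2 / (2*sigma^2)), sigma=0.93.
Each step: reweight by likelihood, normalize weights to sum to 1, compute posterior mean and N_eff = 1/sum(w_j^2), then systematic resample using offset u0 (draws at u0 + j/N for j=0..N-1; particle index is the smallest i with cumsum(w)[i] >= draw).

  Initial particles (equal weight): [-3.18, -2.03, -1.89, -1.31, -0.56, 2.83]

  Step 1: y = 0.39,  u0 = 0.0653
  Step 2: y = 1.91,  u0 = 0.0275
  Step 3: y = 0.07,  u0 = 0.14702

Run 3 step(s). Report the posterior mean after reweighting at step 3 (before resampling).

post_mean = -0.5600

step 1: w=[0.0007, 0.0377, 0.0552, 0.2096, 0.6612, 0.0357]  mean=-0.7270  Neff=2.0542  idx=[2, 3, 4, 4, 4, 4]
step 2: w=[0.0020, 0.0207, 0.2443, 0.2443, 0.2443, 0.2443]  mean=-0.5782  Neff=4.1804  idx=[2, 2, 3, 4, 4, 5]
step 3: w=[0.1667, 0.1667, 0.1667, 0.1667, 0.1667, 0.1667]  mean=-0.5600  Neff=6.0000  idx=[0, 1, 2, 3, 4, 5]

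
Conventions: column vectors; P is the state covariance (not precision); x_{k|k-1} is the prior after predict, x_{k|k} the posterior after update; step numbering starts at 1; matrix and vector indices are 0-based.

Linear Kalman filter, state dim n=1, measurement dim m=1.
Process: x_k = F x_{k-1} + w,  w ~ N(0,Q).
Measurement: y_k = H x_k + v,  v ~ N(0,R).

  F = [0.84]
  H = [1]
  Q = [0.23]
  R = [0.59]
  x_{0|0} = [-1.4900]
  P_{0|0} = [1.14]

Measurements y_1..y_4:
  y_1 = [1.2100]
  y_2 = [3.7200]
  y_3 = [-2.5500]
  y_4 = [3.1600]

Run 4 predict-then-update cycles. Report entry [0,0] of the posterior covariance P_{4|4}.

P_post[0,0] = 0.2395

step 1: x^-=[-1.2516]  P^-=[1.0344]  S=[1.6244]  K=[0.6368]  nu=[2.4616]  x^+=[0.3159]  P^+=[0.3757]
step 2: x^-=[0.2654]  P^-=[0.4951]  S=[1.0851]  K=[0.4563]  nu=[3.4546]  x^+=[1.8416]  P^+=[0.2692]
step 3: x^-=[1.5470]  P^-=[0.4199]  S=[1.0099]  K=[0.4158]  nu=[-4.0970]  x^+=[-0.1566]  P^+=[0.2453]
step 4: x^-=[-0.1315]  P^-=[0.4031]  S=[0.9931]  K=[0.4059]  nu=[3.2915]  x^+=[1.2045]  P^+=[0.2395]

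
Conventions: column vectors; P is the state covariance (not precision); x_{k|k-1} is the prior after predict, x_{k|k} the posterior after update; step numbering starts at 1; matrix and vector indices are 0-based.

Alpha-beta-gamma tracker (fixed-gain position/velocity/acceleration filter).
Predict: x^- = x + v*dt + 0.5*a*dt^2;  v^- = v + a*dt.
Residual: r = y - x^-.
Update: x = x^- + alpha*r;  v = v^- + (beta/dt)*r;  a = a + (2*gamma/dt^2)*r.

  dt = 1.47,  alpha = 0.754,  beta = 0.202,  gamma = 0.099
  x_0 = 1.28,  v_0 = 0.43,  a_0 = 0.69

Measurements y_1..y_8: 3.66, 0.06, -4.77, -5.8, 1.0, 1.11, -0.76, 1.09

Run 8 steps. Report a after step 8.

a_post = 0.3924

step 1: x_pred=2.6576  r=1.0024  x^+=3.4134  v^+=1.5820  a^+=0.7818
step 2: x_pred=6.5838  r=-6.5238  x^+=1.6648  v^+=1.8349  a^+=0.1841
step 3: x_pred=4.5610  r=-9.3310  x^+=-2.4746  v^+=0.8233  a^+=-0.6709
step 4: x_pred=-1.9892  r=-3.8108  x^+=-4.8625  v^+=-0.6866  a^+=-1.0201
step 5: x_pred=-6.9740  r=7.9740  x^+=-0.9616  v^+=-1.0904  a^+=-0.2894
step 6: x_pred=-2.8772  r=3.9872  x^+=0.1292  v^+=-0.9679  a^+=0.0759
step 7: x_pred=-1.2117  r=0.4517  x^+=-0.8711  v^+=-0.7943  a^+=0.1173
step 8: x_pred=-1.9120  r=3.0020  x^+=0.3515  v^+=-0.2093  a^+=0.3924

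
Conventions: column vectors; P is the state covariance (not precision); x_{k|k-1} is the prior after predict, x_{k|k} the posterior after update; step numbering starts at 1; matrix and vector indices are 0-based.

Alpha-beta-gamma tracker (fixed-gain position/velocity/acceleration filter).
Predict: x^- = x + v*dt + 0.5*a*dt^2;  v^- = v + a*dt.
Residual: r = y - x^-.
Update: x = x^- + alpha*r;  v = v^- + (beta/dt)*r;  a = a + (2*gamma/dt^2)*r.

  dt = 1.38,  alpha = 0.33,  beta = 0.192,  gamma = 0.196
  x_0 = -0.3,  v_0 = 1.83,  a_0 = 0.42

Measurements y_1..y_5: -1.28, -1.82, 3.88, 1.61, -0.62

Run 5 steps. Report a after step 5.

step 1: x_pred=2.6253  r=-3.9053  x^+=1.3366  v^+=1.8663  a^+=-0.3839
step 2: x_pred=3.5465  r=-5.3665  x^+=1.7755  v^+=0.5899  a^+=-1.4885
step 3: x_pred=1.1722  r=2.7078  x^+=2.0658  v^+=-1.0875  a^+=-0.9311
step 4: x_pred=-0.3216  r=1.9316  x^+=0.3158  v^+=-2.1037  a^+=-0.5335
step 5: x_pred=-3.0954  r=2.4754  x^+=-2.2785  v^+=-2.4956  a^+=-0.0240

a_post = -0.0240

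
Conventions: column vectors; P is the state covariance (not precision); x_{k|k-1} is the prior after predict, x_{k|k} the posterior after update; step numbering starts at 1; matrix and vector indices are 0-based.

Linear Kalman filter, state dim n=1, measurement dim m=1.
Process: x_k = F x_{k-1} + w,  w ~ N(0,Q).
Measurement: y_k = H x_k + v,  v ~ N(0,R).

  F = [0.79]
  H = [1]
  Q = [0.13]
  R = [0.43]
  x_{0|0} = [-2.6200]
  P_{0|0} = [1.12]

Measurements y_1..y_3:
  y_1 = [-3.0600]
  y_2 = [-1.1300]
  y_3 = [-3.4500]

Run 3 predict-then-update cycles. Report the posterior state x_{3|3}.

step 1: x^-=[-2.0698]  P^-=[0.8290]  S=[1.2590]  K=[0.6585]  nu=[-0.9902]  x^+=[-2.7218]  P^+=[0.2831]
step 2: x^-=[-2.1502]  P^-=[0.3067]  S=[0.7367]  K=[0.4163]  nu=[1.0202]  x^+=[-1.7255]  P^+=[0.1790]
step 3: x^-=[-1.3631]  P^-=[0.2417]  S=[0.6717]  K=[0.3599]  nu=[-2.0869]  x^+=[-2.1141]  P^+=[0.1547]

x_post = [-2.1141]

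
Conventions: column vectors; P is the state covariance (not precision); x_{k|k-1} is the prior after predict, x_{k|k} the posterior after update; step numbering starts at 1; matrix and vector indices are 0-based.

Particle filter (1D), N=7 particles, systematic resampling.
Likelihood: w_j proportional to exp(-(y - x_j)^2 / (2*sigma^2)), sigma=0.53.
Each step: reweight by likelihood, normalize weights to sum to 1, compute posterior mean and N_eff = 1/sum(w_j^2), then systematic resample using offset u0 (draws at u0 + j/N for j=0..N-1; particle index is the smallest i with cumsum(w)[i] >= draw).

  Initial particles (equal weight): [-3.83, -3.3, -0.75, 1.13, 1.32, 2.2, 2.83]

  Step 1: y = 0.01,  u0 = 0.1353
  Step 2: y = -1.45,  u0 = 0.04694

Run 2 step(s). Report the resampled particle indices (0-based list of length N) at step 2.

step 1: w=[0.0000, 0.0000, 0.6983, 0.2093, 0.0920, 0.0004, 0.0000]  mean=-0.1648  Neff=1.8523  idx=[2, 2, 2, 2, 3, 3, 4]
step 2: w=[0.2500, 0.2500, 0.2500, 0.2500, 0.0000, 0.0000, 0.0000]  mean=-0.7500  Neff=4.0001  idx=[0, 0, 1, 1, 2, 3, 3]

resampled_idx = [0, 0, 1, 1, 2, 3, 3]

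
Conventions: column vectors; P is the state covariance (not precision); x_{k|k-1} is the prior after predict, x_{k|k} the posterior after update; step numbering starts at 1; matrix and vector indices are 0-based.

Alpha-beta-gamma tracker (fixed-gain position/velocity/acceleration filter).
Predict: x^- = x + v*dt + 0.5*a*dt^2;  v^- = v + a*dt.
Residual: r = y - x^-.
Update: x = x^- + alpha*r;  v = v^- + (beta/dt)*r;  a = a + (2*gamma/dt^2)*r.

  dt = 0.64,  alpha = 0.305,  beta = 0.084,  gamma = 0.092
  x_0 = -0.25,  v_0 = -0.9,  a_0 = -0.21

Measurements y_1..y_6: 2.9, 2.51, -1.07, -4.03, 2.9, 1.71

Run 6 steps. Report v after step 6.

step 1: x_pred=-0.8690  r=3.7690  x^+=0.2805  v^+=-0.5397  a^+=1.4831
step 2: x_pred=0.2389  r=2.2711  x^+=0.9316  v^+=0.7076  a^+=2.5033
step 3: x_pred=1.8971  r=-2.9671  x^+=0.9921  v^+=1.9203  a^+=1.1705
step 4: x_pred=2.4608  r=-6.4908  x^+=0.4811  v^+=1.8175  a^+=-1.7453
step 5: x_pred=1.2868  r=1.6132  x^+=1.7789  v^+=0.9122  a^+=-1.0207
step 6: x_pred=2.1536  r=-0.4436  x^+=2.0183  v^+=0.2007  a^+=-1.2199

v_post = 0.2007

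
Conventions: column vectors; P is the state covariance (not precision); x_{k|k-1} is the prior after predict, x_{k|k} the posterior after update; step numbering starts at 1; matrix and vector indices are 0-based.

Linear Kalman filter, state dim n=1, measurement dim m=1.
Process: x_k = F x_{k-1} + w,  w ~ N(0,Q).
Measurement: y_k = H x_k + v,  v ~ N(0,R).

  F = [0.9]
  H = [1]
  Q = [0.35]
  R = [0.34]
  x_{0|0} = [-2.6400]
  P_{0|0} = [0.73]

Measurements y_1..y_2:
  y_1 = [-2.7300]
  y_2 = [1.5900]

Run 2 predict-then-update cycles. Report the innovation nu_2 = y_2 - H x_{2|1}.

innov = [3.9625]

step 1: x^-=[-2.3760]  P^-=[0.9413]  S=[1.2813]  K=[0.7346]  nu=[-0.3540]  x^+=[-2.6361]  P^+=[0.2498]
step 2: x^-=[-2.3725]  P^-=[0.5523]  S=[0.8923]  K=[0.6190]  nu=[3.9625]  x^+=[0.0802]  P^+=[0.2105]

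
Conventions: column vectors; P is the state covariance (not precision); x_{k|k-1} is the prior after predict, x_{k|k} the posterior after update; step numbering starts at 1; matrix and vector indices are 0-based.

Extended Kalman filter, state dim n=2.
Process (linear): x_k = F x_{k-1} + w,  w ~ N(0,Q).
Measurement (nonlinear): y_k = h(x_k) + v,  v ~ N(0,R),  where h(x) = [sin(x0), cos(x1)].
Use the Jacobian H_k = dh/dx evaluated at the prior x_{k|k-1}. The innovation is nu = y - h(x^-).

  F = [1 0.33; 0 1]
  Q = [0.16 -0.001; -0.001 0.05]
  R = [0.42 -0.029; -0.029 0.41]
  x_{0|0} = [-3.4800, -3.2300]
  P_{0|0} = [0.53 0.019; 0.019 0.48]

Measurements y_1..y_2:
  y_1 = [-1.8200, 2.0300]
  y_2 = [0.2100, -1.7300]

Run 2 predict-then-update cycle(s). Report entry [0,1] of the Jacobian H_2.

H_jac[0,1] = 0.0000

step 1: x^-=[-4.5459, -3.2300]  P^-=[0.7548 0.1764; 0.1764 0.5300]  H_jac=[-0.1657 0.0000; 0.0000 -0.0883]  S=[0.4407 -0.0264; -0.0264 0.4141]  K=[-0.2872 -0.0559; -0.0734 -0.1177]  nu=[-2.8062, 3.0261]  x^+=[-3.9093, -3.3802]  P^+=[0.7180 0.1654; 0.1654 0.5223]
step 2: x^-=[-5.0247, -3.3802]  P^-=[1.0441 0.3368; 0.3368 0.5723]  H_jac=[0.3073 0.0000; 0.0000 -0.2363]  S=[0.5186 -0.0535; -0.0535 0.4420]  K=[0.6077 -0.1066; 0.1701 -0.2855]  nu=[-0.7416, -0.7583]  x^+=[-5.3946, -3.2899]  P^+=[0.8406 0.2595; 0.2595 0.5161]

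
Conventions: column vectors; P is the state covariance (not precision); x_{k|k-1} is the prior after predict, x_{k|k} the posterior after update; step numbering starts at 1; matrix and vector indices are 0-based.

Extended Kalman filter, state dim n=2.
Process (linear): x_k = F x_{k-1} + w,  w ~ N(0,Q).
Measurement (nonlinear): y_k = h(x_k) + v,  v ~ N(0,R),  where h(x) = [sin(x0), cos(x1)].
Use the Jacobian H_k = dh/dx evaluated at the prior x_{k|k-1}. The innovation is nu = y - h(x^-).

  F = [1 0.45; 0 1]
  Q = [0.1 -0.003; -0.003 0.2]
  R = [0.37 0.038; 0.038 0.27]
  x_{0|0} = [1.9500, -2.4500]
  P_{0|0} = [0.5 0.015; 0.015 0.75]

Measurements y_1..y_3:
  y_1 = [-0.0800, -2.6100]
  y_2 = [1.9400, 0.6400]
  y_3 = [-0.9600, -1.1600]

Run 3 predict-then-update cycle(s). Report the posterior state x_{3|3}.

step 1: x^-=[0.8475, -2.4500]  P^-=[0.7654 0.3495; 0.3495 0.9500]  H_jac=[0.6619 0.0000; 0.0000 0.6378]  S=[0.7053 0.1855; 0.1855 0.6564]  K=[0.6794 0.1475; 0.0920 0.8970]  nu=[-0.8296, -1.8398]  x^+=[0.0124, -4.1766]  P^+=[0.3883 0.1029; 0.1029 0.3852]
step 2: x^-=[-1.8671, -4.1766]  P^-=[0.6590 0.2733; 0.2733 0.5852]  H_jac=[-0.2920 0.0000; 0.0000 -0.8599]  S=[0.4262 0.1066; 0.1066 0.7027]  K=[-0.3823 -0.2764; -0.0084 -0.7148]  nu=[2.8964, 1.1505]  x^+=[-3.2925, -5.0234]  P^+=[0.5204 0.1037; 0.1037 0.2248]
step 3: x^-=[-5.5530, -5.0234]  P^-=[0.7593 0.2019; 0.2019 0.4248]  H_jac=[0.7451 0.0000; 0.0000 -0.9520]  S=[0.7915 -0.1052; -0.1052 0.6550]  K=[0.6905 -0.1825; 0.1103 -0.5997]  nu=[-1.6270, -1.4660]  x^+=[-6.4089, -4.3237]  P^+=[0.3336 0.0242; 0.0242 0.1657]

x_post = [-6.4089, -4.3237]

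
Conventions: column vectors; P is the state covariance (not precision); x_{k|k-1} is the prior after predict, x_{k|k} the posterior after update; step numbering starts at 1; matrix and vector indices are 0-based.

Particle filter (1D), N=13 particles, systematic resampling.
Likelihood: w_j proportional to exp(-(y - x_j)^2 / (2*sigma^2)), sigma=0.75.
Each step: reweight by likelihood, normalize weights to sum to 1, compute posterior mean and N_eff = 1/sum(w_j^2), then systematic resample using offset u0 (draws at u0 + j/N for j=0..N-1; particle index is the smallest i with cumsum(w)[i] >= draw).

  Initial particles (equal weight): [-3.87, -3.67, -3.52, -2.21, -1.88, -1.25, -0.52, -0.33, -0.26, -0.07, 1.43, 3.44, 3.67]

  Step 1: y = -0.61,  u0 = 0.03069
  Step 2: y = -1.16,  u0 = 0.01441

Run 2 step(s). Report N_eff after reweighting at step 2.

step 1: w=[0.0000, 0.0001, 0.0001, 0.0221, 0.0512, 0.1492, 0.2133, 0.2003, 0.1926, 0.1658, 0.0053, 0.0000, 0.0000]  mean=-0.5634  Neff=5.6946  idx=[4, 5, 5, 6, 6, 6, 7, 7, 8, 8, 8, 9, 9]
step 2: w=[0.0794, 0.1250, 0.1250, 0.0875, 0.0875, 0.0875, 0.0683, 0.0683, 0.0613, 0.0613, 0.0613, 0.0438, 0.0438]  mean=-0.6974  Neff=11.7689  idx=[0, 1, 1, 2, 2, 3, 4, 5, 6, 7, 8, 10, 11]

N_eff = 11.7689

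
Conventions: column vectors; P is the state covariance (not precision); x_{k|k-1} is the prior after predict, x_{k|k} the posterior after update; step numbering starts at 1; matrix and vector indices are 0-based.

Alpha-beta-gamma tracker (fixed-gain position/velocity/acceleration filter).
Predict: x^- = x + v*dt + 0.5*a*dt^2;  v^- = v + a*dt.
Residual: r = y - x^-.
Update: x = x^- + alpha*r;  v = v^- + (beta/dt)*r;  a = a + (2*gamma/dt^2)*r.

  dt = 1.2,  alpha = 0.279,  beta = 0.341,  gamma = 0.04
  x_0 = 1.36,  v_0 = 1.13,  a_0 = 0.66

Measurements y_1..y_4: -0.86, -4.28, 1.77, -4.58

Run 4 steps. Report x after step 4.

step 1: x_pred=3.1912  r=-4.0512  x^+=2.0609  v^+=0.7708  a^+=0.4349
step 2: x_pred=3.2990  r=-7.5790  x^+=1.1845  v^+=-0.8610  a^+=0.0139
step 3: x_pred=0.1613  r=1.6087  x^+=0.6101  v^+=-0.3872  a^+=0.1033
step 4: x_pred=0.2198  r=-4.7998  x^+=-1.1193  v^+=-1.6272  a^+=-0.1634

x_post = -1.1193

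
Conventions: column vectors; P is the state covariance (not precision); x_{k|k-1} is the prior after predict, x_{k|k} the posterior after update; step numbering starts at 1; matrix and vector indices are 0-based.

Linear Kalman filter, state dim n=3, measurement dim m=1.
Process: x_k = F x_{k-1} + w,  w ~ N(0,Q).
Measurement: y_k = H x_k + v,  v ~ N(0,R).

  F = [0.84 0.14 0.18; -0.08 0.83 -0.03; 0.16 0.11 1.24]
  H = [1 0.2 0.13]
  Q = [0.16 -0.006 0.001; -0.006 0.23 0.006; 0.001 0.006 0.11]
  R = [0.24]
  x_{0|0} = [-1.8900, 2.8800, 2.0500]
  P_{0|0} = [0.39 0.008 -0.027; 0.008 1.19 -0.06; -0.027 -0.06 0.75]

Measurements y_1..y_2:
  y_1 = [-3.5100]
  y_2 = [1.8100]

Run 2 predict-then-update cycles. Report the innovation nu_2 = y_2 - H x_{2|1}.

step 1: x^-=[-0.8154, 2.4801, 2.5564]  P^-=[0.4735 0.0999 0.1996; 0.0999 1.0548 0.0240; 0.1996 0.0240 1.2608]  S=[0.8701]  K=[0.5970; 0.3608; 0.4232]  nu=[-3.5230]  x^+=[-2.9185, 1.2090, 1.0653]  P^+=[0.1634 -0.0875 -0.0203; -0.0875 0.9415 -0.1089; -0.0203 -0.1089 1.1049]
step 2: x^-=[-2.0905, 1.2050, 0.9870]  P^-=[0.2973 0.0114 0.2313; 0.0114 0.8976 -0.0717; 0.2313 -0.0717 1.7837]  S=[0.6644]  K=[0.4963; 0.2733; 0.6755]  nu=[3.5312]  x^+=[-0.3381, 2.1702, 3.3725]  P^+=[0.1337 -0.0787 0.0085; -0.0787 0.8479 -0.1943; 0.0085 -0.1943 1.4805]

innov = [3.5312]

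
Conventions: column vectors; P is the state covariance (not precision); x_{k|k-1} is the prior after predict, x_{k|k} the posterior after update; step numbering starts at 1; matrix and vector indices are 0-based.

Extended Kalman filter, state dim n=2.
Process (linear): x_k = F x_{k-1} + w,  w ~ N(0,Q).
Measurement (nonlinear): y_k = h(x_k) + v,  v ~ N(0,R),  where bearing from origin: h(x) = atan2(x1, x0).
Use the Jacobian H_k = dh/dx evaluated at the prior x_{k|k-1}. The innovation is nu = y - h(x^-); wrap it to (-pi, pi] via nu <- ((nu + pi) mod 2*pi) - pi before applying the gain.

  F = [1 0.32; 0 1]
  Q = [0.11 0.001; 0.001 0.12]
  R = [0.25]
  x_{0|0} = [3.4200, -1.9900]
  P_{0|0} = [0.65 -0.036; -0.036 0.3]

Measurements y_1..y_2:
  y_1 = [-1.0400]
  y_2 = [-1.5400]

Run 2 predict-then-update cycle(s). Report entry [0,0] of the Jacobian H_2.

step 1: x^-=[2.7832, -1.9900]  P^-=[0.7677 0.0610; 0.0610 0.4200]  H_jac=[0.1700 0.2378]  S=[0.3009]  K=[0.4820; 0.3664]  nu=[-0.4193]  x^+=[2.5811, -2.1436]  P^+=[0.6978 0.0079; 0.0079 0.3796]
step 2: x^-=[1.8952, -2.1436]  P^-=[0.8517 0.1304; 0.1304 0.4996]  H_jac=[0.2618 0.2315]  S=[0.3510]  K=[0.7214; 0.4268]  nu=[-0.6932]  x^+=[1.3951, -2.4394]  P^+=[0.6691 0.0223; 0.0223 0.4357]

H_jac[0,0] = 0.2618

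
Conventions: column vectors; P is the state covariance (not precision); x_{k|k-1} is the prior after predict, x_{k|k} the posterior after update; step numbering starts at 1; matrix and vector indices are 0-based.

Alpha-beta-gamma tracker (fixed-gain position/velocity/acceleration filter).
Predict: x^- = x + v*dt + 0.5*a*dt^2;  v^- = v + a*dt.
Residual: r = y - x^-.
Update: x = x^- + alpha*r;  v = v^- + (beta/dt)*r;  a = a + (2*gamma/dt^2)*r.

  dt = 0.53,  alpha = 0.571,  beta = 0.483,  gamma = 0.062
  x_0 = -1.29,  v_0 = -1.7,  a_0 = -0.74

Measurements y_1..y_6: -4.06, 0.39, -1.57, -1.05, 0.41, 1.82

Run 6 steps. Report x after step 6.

step 1: x_pred=-2.2949  r=-1.7651  x^+=-3.3028  v^+=-3.7007  a^+=-1.5192
step 2: x_pred=-5.4775  r=5.8675  x^+=-2.1272  v^+=0.8413  a^+=1.0710
step 3: x_pred=-1.5309  r=-0.0391  x^+=-1.5532  v^+=1.3733  a^+=1.0537
step 4: x_pred=-0.6774  r=-0.3726  x^+=-0.8901  v^+=1.5922  a^+=0.8892
step 5: x_pred=0.0786  r=0.3314  x^+=0.2678  v^+=2.3655  a^+=1.0355
step 6: x_pred=1.6670  r=0.1530  x^+=1.7543  v^+=3.0538  a^+=1.1031

x_post = 1.7543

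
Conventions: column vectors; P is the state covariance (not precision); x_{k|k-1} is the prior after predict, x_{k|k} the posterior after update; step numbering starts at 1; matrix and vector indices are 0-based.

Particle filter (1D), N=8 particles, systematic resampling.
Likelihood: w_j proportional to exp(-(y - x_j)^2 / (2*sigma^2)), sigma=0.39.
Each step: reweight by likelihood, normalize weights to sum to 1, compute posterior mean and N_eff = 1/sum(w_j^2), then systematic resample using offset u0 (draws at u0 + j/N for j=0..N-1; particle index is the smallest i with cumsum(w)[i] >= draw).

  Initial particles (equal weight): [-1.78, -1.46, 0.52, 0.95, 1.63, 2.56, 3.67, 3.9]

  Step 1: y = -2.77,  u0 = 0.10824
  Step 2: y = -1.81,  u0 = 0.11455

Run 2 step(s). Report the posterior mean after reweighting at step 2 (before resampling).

post_mean = -1.7520

step 1: w=[0.9183, 0.0817, 0.0000, 0.0000, 0.0000, 0.0000, 0.0000, 0.0000]  mean=-1.7539  Neff=1.1765  idx=[0, 0, 0, 0, 0, 0, 0, 1]
step 2: w=[0.1304, 0.1304, 0.1304, 0.1304, 0.1304, 0.1304, 0.1304, 0.0874]  mean=-1.7520  Neff=7.8980  idx=[0, 1, 2, 3, 4, 5, 6, 7]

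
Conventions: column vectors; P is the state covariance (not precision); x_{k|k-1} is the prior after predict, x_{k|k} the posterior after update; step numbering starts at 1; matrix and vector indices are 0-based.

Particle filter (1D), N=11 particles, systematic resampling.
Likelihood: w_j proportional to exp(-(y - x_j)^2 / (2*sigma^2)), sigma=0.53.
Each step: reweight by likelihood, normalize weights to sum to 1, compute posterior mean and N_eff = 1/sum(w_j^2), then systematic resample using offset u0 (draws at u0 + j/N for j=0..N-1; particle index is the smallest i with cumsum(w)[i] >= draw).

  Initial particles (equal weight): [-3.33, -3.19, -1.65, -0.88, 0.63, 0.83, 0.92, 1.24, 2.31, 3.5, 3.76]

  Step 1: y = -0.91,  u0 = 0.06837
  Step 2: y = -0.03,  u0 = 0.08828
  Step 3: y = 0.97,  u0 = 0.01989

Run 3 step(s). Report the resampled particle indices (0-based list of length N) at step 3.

step 1: w=[0.0000, 0.0001, 0.2699, 0.7142, 0.0105, 0.0033, 0.0018, 0.0002, 0.0000, 0.0000, 0.0000]  mean=-1.0629  Neff=1.7151  idx=[2, 2, 2, 3, 3, 3, 3, 3, 3, 3, 3]
step 2: w=[0.0042, 0.0042, 0.0042, 0.1234, 0.1234, 0.1234, 0.1234, 0.1234, 0.1234, 0.1234, 0.1234]  mean=-0.8897  Neff=8.2010  idx=[3, 4, 5, 5, 6, 7, 8, 8, 9, 10, 10]
step 3: w=[0.0909, 0.0909, 0.0909, 0.0909, 0.0909, 0.0909, 0.0909, 0.0909, 0.0909, 0.0909, 0.0909]  mean=-0.8800  Neff=11.0000  idx=[0, 1, 2, 3, 4, 5, 6, 7, 8, 9, 10]

resampled_idx = [0, 1, 2, 3, 4, 5, 6, 7, 8, 9, 10]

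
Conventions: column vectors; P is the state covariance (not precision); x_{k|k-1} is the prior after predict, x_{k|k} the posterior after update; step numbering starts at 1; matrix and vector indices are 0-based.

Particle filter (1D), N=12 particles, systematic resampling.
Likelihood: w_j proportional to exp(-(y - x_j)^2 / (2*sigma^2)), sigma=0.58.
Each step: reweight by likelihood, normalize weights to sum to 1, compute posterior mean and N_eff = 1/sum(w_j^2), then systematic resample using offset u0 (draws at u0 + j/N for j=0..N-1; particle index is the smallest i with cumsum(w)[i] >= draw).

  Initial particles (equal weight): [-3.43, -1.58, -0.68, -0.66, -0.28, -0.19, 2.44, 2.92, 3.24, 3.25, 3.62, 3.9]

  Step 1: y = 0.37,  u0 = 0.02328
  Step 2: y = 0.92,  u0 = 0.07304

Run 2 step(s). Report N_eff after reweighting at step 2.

N_eff = 9.6996

step 1: w=[0.0000, 0.0022, 0.1239, 0.1318, 0.3405, 0.4003, 0.0011, 0.0000, 0.0000, 0.0000, 0.0000, 0.0000]  mean=-0.3434  Neff=3.2366  idx=[2, 2, 3, 4, 4, 4, 4, 5, 5, 5, 5, 5]
step 2: w=[0.0166, 0.0166, 0.0183, 0.0877, 0.0877, 0.0877, 0.0877, 0.1195, 0.1195, 0.1195, 0.1195, 0.1195]  mean=-0.2464  Neff=9.6996  idx=[3, 4, 5, 6, 7, 7, 8, 9, 9, 10, 11, 11]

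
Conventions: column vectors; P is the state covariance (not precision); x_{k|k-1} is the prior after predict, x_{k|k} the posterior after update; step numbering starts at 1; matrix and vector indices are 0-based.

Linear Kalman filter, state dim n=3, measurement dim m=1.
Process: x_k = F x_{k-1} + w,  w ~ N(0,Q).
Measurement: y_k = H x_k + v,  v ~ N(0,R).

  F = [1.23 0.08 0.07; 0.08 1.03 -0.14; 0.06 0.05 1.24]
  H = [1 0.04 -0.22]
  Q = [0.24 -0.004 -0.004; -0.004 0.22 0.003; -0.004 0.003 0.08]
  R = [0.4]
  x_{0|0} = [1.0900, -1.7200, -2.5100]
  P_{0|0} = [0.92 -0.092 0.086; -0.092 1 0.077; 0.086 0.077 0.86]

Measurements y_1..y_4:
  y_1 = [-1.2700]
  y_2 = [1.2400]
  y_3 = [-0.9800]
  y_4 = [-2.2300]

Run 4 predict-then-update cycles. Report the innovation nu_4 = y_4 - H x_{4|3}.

innov = [-1.2535]

step 1: x^-=[1.0274, -1.3330, -3.1330]  P^-=[1.6400 0.0337 0.2759; 0.0337 1.2643 0.0092; 0.2759 0.0092 1.4299]  S=[1.9924]  K=[0.7934; 0.0413; -0.0192]  nu=[-2.9333]  x^+=[-1.2998, -1.4541, -3.0766]  P^+=[0.3860 -0.0316 0.3063; -0.0316 1.2610 0.0108; 0.3063 0.0108 1.4292]
step 2: x^-=[-1.9304, -1.1710, -3.9656]  P^-=[0.8857 0.0333 0.6210; 0.0333 1.5731 -0.1389; 0.6210 -0.1389 2.3288]  S=[1.1328]  K=[0.6624; 0.1119; 0.0911]  nu=[2.3448]  x^+=[-0.3771, -0.9085, -3.7521]  P^+=[0.3886 -0.0507 0.5527; -0.0507 1.5589 -0.1505; 0.5527 -0.1505 2.3194]
step 3: x^-=[-0.7992, -0.4406, -4.7206]  P^-=[0.9328 -0.0258 1.0587; -0.0258 1.9444 -0.4618; 1.0587 -0.4618 3.7149]  S=[1.0559]  K=[0.6618; 0.1454; 0.2112]  nu=[-1.2017]  x^+=[-1.5945, -0.6154, -4.9744]  P^+=[0.4703 -0.1274 0.9112; -0.1274 1.9221 -0.4942; 0.9112 -0.4942 3.6678]
step 4: x^-=[-2.3587, -0.0650, -6.2948]  P^-=[1.1081 -0.1795 1.6911; -0.1795 2.4351 -1.0859; 1.6911 -1.0859 5.7997]  S=[1.0533]  K=[0.6919; 0.1489; 0.3529]  nu=[-1.2535]  x^+=[-3.2261, -0.2517, -6.7371]  P^+=[0.6037 -0.2880 1.4339; -0.2880 2.4118 -1.1412; 1.4339 -1.1412 5.6685]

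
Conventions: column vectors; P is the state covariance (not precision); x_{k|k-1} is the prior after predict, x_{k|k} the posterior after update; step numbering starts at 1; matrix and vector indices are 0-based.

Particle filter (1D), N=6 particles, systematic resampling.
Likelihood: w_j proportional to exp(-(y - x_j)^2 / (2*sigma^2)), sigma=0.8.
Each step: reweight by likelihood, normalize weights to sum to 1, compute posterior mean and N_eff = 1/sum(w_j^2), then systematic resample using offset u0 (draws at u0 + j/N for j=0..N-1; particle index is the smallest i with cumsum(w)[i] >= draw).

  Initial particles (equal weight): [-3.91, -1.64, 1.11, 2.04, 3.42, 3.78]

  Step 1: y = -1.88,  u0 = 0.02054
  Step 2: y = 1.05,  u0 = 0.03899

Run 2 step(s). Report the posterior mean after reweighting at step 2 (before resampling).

post_mean = -1.6400

step 1: w=[0.0401, 0.9590, 0.0009, 0.0000, 0.0000, 0.0000]  mean=-1.7285  Neff=1.0855  idx=[0, 1, 1, 1, 1, 1]
step 2: w=[0.0000, 0.2000, 0.2000, 0.2000, 0.2000, 0.2000]  mean=-1.6400  Neff=5.0000  idx=[1, 2, 2, 3, 4, 5]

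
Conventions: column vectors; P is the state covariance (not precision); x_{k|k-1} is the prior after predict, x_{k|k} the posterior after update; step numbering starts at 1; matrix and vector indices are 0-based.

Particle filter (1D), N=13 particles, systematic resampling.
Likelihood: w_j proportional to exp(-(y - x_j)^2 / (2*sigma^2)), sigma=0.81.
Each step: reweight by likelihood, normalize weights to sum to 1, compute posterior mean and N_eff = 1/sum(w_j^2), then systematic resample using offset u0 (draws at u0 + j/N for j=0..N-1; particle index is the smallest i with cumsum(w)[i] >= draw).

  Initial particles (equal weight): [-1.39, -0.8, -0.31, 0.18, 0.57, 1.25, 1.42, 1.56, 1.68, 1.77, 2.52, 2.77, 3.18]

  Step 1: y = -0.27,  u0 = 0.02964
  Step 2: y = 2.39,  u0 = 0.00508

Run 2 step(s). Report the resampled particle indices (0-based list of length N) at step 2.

resampled_idx = [4, 8, 10, 11, 11, 12, 12, 12, 12, 12, 12, 12, 12]

step 1: w=[0.0939, 0.1971, 0.2439, 0.2092, 0.1426, 0.0420, 0.0277, 0.0190, 0.0135, 0.0102, 0.0006, 0.0002, 0.0000]  mean=-0.0803  Neff=5.7327  idx=[0, 1, 1, 1, 2, 2, 2, 3, 3, 3, 4, 4, 6]
step 2: w=[0.0000, 0.0006, 0.0006, 0.0006, 0.0053, 0.0053, 0.0053, 0.0330, 0.0330, 0.0330, 0.1092, 0.1092, 0.6652]  mean=1.0805  Neff=2.1290  idx=[4, 8, 10, 11, 11, 12, 12, 12, 12, 12, 12, 12, 12]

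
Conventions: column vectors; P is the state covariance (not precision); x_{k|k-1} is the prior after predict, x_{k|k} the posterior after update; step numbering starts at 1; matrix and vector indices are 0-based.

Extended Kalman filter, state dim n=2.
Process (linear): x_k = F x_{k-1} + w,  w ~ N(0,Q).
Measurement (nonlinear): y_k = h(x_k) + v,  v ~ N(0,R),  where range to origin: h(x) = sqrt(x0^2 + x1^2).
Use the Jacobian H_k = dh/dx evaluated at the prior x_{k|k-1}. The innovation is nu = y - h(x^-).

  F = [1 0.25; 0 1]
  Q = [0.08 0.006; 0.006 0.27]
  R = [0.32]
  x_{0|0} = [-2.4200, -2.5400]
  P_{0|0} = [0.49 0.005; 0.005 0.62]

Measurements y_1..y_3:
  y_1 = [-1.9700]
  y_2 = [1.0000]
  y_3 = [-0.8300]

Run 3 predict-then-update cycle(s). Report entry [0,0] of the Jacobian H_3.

H_jac[0,0] = 0.2388

step 1: x^-=[-3.0550, -2.5400]  P^-=[0.6112 0.1660; 0.1660 0.8900]  H_jac=[-0.7689 -0.6393]  S=[1.2084]  K=[-0.4768; -0.5765]  nu=[-5.9430]  x^+=[-0.2215, 0.8861]  P^+=[0.3366 -0.1661; -0.1661 0.4884]
step 2: x^-=[0.0001, 0.8861]  P^-=[0.3640 -0.0380; -0.0380 0.7584]  H_jac=[0.0001 1.0000]  S=[1.0784]  K=[-0.0353; 0.7033]  nu=[0.1139]  x^+=[-0.0040, 0.9662]  P^+=[0.3627 -0.0113; -0.0113 0.2250]
step 3: x^-=[0.2376, 0.9662]  P^-=[0.4511 0.0510; 0.0510 0.4950]  H_jac=[0.2388 0.9711]  S=[0.8362]  K=[0.1880; 0.5895]  nu=[-1.8250]  x^+=[-0.1055, -0.1096]  P^+=[0.4215 -0.0417; -0.0417 0.2045]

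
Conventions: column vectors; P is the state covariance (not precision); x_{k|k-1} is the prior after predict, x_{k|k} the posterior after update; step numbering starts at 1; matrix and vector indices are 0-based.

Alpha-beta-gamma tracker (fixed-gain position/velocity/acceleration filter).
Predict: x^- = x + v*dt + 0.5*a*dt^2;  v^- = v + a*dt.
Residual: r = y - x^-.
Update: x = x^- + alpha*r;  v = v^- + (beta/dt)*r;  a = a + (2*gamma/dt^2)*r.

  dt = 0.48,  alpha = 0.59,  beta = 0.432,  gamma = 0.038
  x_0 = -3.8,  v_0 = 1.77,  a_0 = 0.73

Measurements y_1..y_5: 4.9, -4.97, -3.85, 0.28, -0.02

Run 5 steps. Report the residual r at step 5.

step 1: x_pred=-2.8663  r=7.7663  x^+=1.7158  v^+=9.1101  a^+=3.2918
step 2: x_pred=6.4679  r=-11.4379  x^+=-0.2805  v^+=0.3961  a^+=-0.4811
step 3: x_pred=-0.1458  r=-3.7042  x^+=-2.3313  v^+=-3.1687  a^+=-1.7030
step 4: x_pred=-4.0484  r=4.3284  x^+=-1.4946  v^+=-0.0905  a^+=-0.2752
step 5: x_pred=-1.5698  r=1.5498  x^+=-0.6554  v^+=1.1722  a^+=0.2360

resid = 1.5498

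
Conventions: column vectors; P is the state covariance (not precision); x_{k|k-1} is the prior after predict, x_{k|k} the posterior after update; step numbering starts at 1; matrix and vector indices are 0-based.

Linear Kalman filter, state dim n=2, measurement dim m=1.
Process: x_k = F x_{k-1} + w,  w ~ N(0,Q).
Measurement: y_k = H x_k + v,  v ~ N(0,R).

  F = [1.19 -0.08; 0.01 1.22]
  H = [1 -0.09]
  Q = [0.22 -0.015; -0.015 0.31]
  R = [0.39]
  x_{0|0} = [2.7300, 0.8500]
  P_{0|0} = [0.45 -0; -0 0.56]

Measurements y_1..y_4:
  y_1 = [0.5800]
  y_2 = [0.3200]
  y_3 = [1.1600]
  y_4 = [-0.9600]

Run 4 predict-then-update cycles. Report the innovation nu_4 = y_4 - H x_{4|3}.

step 1: x^-=[3.1807, 1.0643]  P^-=[0.8608 -0.0643; -0.0643 1.1435]  S=[1.2717]  K=[0.6815; -0.1315]  nu=[-2.5049]  x^+=[1.4736, 1.3937]  P^+=[0.2702 0.0497; 0.0497 1.1216]
step 2: x^-=[1.6421, 1.7150]  P^-=[0.6004 -0.0492; -0.0492 1.9806]  S=[1.0153]  K=[0.5957; -0.2240]  nu=[-1.1678]  x^+=[0.9465, 1.9766]  P^+=[0.2401 0.0863; 0.0863 1.9296]
step 3: x^-=[0.9682, 2.4210]  P^-=[0.5559 -0.0753; -0.0753 3.1842]  S=[0.9853]  K=[0.5711; -0.3672]  nu=[0.4097]  x^+=[1.2022, 2.2705]  P^+=[0.2346 0.1314; 0.1314 3.0513]
step 4: x^-=[1.2489, 2.7820]  P^-=[0.5467 -0.1194; -0.1194 4.8548]  S=[0.9975]  K=[0.5588; -0.5577]  nu=[-1.9586]  x^+=[0.1545, 3.8743]  P^+=[0.2352 0.1915; 0.1915 4.5445]

innov = [-1.9586]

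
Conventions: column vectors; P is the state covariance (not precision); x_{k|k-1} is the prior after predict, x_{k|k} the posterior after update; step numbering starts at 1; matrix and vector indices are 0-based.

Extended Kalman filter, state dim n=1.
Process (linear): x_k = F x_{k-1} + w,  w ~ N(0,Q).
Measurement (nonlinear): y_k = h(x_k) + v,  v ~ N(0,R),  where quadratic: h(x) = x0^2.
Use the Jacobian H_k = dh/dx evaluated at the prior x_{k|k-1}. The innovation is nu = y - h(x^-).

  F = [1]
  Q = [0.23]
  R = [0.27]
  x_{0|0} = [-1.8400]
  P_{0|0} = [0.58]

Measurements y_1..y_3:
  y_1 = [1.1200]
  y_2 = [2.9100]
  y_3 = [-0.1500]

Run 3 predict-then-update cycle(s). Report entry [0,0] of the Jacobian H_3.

H_jac[0,0] = -3.4214

step 1: x^-=[-1.8400]  P^-=[0.8100]  H_jac=[-3.6800]  S=[11.2393]  K=[-0.2652]  nu=[-2.2656]  x^+=[-1.2391]  P^+=[0.0195]
step 2: x^-=[-1.2391]  P^-=[0.2495]  H_jac=[-2.4783]  S=[1.8021]  K=[-0.3431]  nu=[1.3745]  x^+=[-1.7107]  P^+=[0.0374]
step 3: x^-=[-1.7107]  P^-=[0.2674]  H_jac=[-3.4214]  S=[3.3998]  K=[-0.2691]  nu=[-3.0764]  x^+=[-0.8829]  P^+=[0.0212]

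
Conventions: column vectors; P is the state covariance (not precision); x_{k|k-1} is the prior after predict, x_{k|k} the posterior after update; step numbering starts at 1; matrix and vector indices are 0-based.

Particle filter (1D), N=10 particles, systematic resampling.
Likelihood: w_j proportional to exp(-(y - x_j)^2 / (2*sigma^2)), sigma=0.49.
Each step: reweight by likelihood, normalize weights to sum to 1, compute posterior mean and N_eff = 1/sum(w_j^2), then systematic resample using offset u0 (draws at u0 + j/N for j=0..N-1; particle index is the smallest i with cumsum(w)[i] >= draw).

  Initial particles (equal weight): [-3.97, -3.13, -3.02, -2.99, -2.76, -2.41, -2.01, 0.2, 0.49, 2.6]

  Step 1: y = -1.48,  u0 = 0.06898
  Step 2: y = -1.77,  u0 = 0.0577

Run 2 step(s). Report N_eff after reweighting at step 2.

step 1: w=[0.0000, 0.0044, 0.0092, 0.0111, 0.0424, 0.2123, 0.7165, 0.0036, 0.0004, 0.0000]  mean=-2.1430  Neff=1.7843  idx=[5, 5, 5, 6, 6, 6, 6, 6, 6, 6]
step 2: w=[0.0569, 0.0569, 0.0569, 0.1185, 0.1185, 0.1185, 0.1185, 0.1185, 0.1185, 0.1185]  mean=-2.0783  Neff=9.2631  idx=[1, 2, 3, 4, 5, 6, 7, 7, 8, 9]

N_eff = 9.2631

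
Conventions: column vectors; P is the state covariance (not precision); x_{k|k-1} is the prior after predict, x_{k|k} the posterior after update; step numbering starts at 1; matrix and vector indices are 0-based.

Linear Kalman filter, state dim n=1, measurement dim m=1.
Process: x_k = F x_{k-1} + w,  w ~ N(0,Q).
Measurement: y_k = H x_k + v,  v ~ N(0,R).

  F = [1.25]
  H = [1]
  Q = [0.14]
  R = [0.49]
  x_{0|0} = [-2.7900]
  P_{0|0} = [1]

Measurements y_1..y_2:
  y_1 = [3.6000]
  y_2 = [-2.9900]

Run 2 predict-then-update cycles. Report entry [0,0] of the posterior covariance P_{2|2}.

step 1: x^-=[-3.4875]  P^-=[1.7025]  S=[2.1925]  K=[0.7765]  nu=[7.0875]  x^+=[2.0160]  P^+=[0.3805]
step 2: x^-=[2.5200]  P^-=[0.7345]  S=[1.2245]  K=[0.5998]  nu=[-5.5100]  x^+=[-0.7851]  P^+=[0.2939]

P_post[0,0] = 0.2939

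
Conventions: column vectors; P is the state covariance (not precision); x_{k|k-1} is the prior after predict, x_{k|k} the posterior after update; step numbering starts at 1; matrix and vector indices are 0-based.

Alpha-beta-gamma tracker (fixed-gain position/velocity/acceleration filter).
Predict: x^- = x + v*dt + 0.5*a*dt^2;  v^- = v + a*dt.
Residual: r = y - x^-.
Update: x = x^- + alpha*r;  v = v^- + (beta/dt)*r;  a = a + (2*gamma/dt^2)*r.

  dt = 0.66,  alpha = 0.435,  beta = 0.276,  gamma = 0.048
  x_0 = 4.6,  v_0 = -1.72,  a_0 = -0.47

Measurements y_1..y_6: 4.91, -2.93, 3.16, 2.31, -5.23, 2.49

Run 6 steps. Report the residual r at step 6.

resid = 6.8132

step 1: x_pred=3.3624  r=1.5476  x^+=4.0356  v^+=-1.3830  a^+=-0.1289
step 2: x_pred=3.0947  r=-6.0247  x^+=0.4740  v^+=-3.9876  a^+=-1.4567
step 3: x_pred=-2.4751  r=5.6351  x^+=-0.0238  v^+=-2.5925  a^+=-0.2148
step 4: x_pred=-1.7817  r=4.0917  x^+=-0.0018  v^+=-1.0232  a^+=0.6869
step 5: x_pred=-0.5275  r=-4.7025  x^+=-2.5731  v^+=-2.5363  a^+=-0.3494
step 6: x_pred=-4.3232  r=6.8132  x^+=-1.3594  v^+=0.0822  a^+=1.1521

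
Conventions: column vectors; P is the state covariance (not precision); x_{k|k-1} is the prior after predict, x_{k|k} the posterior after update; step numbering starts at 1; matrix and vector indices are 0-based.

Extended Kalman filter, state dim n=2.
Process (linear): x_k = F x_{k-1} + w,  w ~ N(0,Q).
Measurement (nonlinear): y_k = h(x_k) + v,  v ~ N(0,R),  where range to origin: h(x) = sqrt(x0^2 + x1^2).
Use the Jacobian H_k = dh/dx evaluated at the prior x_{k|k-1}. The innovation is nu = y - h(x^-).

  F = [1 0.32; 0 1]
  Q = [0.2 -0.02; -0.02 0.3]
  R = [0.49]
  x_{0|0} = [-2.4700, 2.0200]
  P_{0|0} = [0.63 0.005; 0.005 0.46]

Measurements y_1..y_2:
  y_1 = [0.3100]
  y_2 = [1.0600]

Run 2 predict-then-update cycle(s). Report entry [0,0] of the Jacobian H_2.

H_jac[0,0] = -0.4175

step 1: x^-=[-1.8236, 2.0200]  P^-=[0.8803 0.1322; 0.1322 0.7600]  H_jac=[-0.6701 0.7423]  S=[1.1725]  K=[-0.4194; 0.4056]  nu=[-2.4114]  x^+=[-0.8122, 1.0420]  P^+=[0.6741 0.3316; 0.3316 0.5671]
step 2: x^-=[-0.4788, 1.0420]  P^-=[1.1444 0.4931; 0.4931 0.8671]  H_jac=[-0.4175 0.9087]  S=[1.0313]  K=[-0.0288; 0.5644]  nu=[-0.0867]  x^+=[-0.4763, 0.9931]  P^+=[1.1435 0.5099; 0.5099 0.5386]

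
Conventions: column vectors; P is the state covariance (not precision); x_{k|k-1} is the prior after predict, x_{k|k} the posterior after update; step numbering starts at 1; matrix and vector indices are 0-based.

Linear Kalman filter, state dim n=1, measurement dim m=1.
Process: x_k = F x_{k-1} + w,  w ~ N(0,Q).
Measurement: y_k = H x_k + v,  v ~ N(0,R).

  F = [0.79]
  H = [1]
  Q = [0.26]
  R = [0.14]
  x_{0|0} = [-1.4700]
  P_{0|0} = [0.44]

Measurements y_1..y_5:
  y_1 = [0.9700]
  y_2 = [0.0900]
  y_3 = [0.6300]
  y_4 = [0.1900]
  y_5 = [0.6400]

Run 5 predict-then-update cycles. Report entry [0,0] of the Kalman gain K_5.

step 1: x^-=[-1.1613]  P^-=[0.5346]  S=[0.6746]  K=[0.7925]  nu=[2.1313]  x^+=[0.5277]  P^+=[0.1109]
step 2: x^-=[0.4169]  P^-=[0.3292]  S=[0.4692]  K=[0.7016]  nu=[-0.3269]  x^+=[0.1875]  P^+=[0.0982]
step 3: x^-=[0.1481]  P^-=[0.3213]  S=[0.4613]  K=[0.6965]  nu=[0.4819]  x^+=[0.4838]  P^+=[0.0975]
step 4: x^-=[0.3822]  P^-=[0.3209]  S=[0.4609]  K=[0.6962]  nu=[-0.1922]  x^+=[0.2484]  P^+=[0.0975]
step 5: x^-=[0.1962]  P^-=[0.3208]  S=[0.4608]  K=[0.6962]  nu=[0.4438]  x^+=[0.5052]  P^+=[0.0975]

K[0,0] = 0.6962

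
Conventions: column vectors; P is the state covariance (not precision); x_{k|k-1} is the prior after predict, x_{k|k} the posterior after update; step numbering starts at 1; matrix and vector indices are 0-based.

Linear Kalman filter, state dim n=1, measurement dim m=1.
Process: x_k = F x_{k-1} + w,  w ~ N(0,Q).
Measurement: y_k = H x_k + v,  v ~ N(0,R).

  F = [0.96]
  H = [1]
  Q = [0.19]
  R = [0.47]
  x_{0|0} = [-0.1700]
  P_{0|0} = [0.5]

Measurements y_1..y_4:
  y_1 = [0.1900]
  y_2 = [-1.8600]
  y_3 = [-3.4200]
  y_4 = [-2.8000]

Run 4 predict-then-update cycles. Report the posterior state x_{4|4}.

step 1: x^-=[-0.1632]  P^-=[0.6508]  S=[1.1208]  K=[0.5807]  nu=[0.3532]  x^+=[0.0419]  P^+=[0.2729]
step 2: x^-=[0.0402]  P^-=[0.4415]  S=[0.9115]  K=[0.4844]  nu=[-1.9002]  x^+=[-0.8802]  P^+=[0.2277]
step 3: x^-=[-0.8450]  P^-=[0.3998]  S=[0.8698]  K=[0.4597]  nu=[-2.5750]  x^+=[-2.0286]  P^+=[0.2160]
step 4: x^-=[-1.9475]  P^-=[0.3891]  S=[0.8591]  K=[0.4529]  nu=[-0.8525]  x^+=[-2.3336]  P^+=[0.2129]

x_post = [-2.3336]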